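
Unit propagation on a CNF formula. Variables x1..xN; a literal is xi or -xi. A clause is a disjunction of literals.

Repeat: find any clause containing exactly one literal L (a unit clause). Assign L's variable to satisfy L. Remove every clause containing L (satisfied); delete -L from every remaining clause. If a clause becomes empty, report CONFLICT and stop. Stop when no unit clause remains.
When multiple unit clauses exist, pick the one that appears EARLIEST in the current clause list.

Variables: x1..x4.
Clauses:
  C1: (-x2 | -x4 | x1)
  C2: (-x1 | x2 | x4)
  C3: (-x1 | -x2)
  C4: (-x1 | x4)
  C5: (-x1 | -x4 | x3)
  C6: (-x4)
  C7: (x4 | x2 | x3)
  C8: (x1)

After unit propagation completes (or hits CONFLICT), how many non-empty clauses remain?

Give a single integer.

Answer: 1

Derivation:
unit clause [-4] forces x4=F; simplify:
  drop 4 from [-1, 2, 4] -> [-1, 2]
  drop 4 from [-1, 4] -> [-1]
  drop 4 from [4, 2, 3] -> [2, 3]
  satisfied 3 clause(s); 5 remain; assigned so far: [4]
unit clause [-1] forces x1=F; simplify:
  drop 1 from [1] -> [] (empty!)
  satisfied 3 clause(s); 2 remain; assigned so far: [1, 4]
CONFLICT (empty clause)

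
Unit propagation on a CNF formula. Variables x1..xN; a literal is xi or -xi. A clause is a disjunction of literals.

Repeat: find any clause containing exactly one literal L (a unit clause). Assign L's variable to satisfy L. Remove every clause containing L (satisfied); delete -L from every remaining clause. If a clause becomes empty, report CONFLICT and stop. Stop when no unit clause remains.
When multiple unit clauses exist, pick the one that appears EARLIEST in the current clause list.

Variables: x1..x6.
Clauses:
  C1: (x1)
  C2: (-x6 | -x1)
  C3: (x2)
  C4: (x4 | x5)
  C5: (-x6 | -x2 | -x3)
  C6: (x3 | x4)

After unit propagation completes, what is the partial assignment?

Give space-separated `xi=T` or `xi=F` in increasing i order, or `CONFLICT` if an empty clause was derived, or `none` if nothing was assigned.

unit clause [1] forces x1=T; simplify:
  drop -1 from [-6, -1] -> [-6]
  satisfied 1 clause(s); 5 remain; assigned so far: [1]
unit clause [-6] forces x6=F; simplify:
  satisfied 2 clause(s); 3 remain; assigned so far: [1, 6]
unit clause [2] forces x2=T; simplify:
  satisfied 1 clause(s); 2 remain; assigned so far: [1, 2, 6]

Answer: x1=T x2=T x6=F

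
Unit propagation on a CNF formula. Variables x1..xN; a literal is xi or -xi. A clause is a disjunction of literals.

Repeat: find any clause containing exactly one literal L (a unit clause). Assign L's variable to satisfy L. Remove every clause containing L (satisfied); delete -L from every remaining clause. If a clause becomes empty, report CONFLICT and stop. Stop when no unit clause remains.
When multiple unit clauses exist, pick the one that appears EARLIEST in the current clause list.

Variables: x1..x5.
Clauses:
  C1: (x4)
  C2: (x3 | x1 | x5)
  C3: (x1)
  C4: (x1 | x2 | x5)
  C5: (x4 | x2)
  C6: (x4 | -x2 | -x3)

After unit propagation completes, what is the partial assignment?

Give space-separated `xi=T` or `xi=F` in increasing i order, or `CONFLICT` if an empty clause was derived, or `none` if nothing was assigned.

Answer: x1=T x4=T

Derivation:
unit clause [4] forces x4=T; simplify:
  satisfied 3 clause(s); 3 remain; assigned so far: [4]
unit clause [1] forces x1=T; simplify:
  satisfied 3 clause(s); 0 remain; assigned so far: [1, 4]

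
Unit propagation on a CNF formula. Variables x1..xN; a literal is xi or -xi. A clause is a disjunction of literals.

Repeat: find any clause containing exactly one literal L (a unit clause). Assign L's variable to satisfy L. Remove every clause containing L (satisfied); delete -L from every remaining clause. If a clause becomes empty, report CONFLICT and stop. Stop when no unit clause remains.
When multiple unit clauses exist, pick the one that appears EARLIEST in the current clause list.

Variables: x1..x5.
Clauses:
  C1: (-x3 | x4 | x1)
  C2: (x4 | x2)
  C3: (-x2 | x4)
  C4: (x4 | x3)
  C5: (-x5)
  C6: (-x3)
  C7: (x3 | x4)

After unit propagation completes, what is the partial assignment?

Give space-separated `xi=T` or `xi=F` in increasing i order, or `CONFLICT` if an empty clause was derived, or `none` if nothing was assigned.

unit clause [-5] forces x5=F; simplify:
  satisfied 1 clause(s); 6 remain; assigned so far: [5]
unit clause [-3] forces x3=F; simplify:
  drop 3 from [4, 3] -> [4]
  drop 3 from [3, 4] -> [4]
  satisfied 2 clause(s); 4 remain; assigned so far: [3, 5]
unit clause [4] forces x4=T; simplify:
  satisfied 4 clause(s); 0 remain; assigned so far: [3, 4, 5]

Answer: x3=F x4=T x5=F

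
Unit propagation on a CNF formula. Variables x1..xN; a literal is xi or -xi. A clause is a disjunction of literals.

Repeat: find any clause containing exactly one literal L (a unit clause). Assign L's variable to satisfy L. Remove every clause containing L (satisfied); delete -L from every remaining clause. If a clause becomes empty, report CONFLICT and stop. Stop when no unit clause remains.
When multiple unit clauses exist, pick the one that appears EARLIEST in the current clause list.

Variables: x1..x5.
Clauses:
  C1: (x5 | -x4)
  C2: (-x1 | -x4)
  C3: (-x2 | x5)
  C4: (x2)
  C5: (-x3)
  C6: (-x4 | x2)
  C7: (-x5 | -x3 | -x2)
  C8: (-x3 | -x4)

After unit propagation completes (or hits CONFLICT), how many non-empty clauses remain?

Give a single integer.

Answer: 1

Derivation:
unit clause [2] forces x2=T; simplify:
  drop -2 from [-2, 5] -> [5]
  drop -2 from [-5, -3, -2] -> [-5, -3]
  satisfied 2 clause(s); 6 remain; assigned so far: [2]
unit clause [5] forces x5=T; simplify:
  drop -5 from [-5, -3] -> [-3]
  satisfied 2 clause(s); 4 remain; assigned so far: [2, 5]
unit clause [-3] forces x3=F; simplify:
  satisfied 3 clause(s); 1 remain; assigned so far: [2, 3, 5]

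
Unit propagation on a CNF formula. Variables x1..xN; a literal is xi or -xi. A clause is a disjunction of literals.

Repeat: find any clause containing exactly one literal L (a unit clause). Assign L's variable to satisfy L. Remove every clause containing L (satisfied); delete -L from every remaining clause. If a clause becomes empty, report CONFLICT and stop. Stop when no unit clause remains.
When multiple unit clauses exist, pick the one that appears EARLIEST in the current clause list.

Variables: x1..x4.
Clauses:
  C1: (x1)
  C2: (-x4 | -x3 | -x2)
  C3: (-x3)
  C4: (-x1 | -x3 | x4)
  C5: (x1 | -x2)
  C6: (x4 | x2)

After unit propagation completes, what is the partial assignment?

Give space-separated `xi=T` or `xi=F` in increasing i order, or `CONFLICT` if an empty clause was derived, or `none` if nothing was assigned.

unit clause [1] forces x1=T; simplify:
  drop -1 from [-1, -3, 4] -> [-3, 4]
  satisfied 2 clause(s); 4 remain; assigned so far: [1]
unit clause [-3] forces x3=F; simplify:
  satisfied 3 clause(s); 1 remain; assigned so far: [1, 3]

Answer: x1=T x3=F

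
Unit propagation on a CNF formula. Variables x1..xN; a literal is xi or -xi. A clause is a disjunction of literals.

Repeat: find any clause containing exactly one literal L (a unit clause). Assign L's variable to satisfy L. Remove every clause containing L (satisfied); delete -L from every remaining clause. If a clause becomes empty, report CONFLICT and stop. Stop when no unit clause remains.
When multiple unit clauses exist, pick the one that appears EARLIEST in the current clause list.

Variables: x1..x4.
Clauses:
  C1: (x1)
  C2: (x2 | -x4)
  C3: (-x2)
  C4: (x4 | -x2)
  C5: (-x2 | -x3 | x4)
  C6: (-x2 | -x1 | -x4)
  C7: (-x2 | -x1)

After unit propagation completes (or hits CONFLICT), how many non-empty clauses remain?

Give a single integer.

Answer: 0

Derivation:
unit clause [1] forces x1=T; simplify:
  drop -1 from [-2, -1, -4] -> [-2, -4]
  drop -1 from [-2, -1] -> [-2]
  satisfied 1 clause(s); 6 remain; assigned so far: [1]
unit clause [-2] forces x2=F; simplify:
  drop 2 from [2, -4] -> [-4]
  satisfied 5 clause(s); 1 remain; assigned so far: [1, 2]
unit clause [-4] forces x4=F; simplify:
  satisfied 1 clause(s); 0 remain; assigned so far: [1, 2, 4]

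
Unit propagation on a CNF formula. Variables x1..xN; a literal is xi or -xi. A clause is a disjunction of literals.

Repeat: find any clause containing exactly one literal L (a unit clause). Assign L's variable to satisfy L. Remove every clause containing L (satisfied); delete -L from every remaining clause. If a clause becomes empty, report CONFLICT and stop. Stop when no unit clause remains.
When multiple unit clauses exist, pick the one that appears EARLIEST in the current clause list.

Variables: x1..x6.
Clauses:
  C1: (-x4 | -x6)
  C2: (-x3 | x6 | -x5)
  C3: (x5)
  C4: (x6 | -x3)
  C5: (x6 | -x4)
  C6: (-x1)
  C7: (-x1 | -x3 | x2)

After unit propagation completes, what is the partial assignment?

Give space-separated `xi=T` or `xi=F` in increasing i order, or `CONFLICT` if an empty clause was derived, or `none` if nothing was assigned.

unit clause [5] forces x5=T; simplify:
  drop -5 from [-3, 6, -5] -> [-3, 6]
  satisfied 1 clause(s); 6 remain; assigned so far: [5]
unit clause [-1] forces x1=F; simplify:
  satisfied 2 clause(s); 4 remain; assigned so far: [1, 5]

Answer: x1=F x5=T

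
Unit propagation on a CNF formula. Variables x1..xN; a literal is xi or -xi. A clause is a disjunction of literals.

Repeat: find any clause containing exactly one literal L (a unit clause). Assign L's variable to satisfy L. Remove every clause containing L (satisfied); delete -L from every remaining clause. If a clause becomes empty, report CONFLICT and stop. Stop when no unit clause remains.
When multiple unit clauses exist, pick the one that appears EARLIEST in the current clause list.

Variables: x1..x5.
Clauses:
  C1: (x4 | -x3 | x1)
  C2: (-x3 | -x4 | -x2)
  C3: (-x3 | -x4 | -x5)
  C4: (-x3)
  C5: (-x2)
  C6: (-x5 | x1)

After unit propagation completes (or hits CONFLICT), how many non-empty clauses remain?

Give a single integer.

Answer: 1

Derivation:
unit clause [-3] forces x3=F; simplify:
  satisfied 4 clause(s); 2 remain; assigned so far: [3]
unit clause [-2] forces x2=F; simplify:
  satisfied 1 clause(s); 1 remain; assigned so far: [2, 3]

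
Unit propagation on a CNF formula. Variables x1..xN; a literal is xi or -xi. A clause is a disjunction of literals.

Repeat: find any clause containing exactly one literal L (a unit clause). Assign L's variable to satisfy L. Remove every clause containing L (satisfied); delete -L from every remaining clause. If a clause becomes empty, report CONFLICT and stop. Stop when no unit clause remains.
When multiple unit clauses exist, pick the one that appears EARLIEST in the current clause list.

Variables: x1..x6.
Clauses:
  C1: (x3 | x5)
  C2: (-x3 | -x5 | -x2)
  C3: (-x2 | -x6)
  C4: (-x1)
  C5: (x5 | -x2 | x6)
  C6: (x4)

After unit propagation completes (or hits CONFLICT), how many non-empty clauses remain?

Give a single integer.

unit clause [-1] forces x1=F; simplify:
  satisfied 1 clause(s); 5 remain; assigned so far: [1]
unit clause [4] forces x4=T; simplify:
  satisfied 1 clause(s); 4 remain; assigned so far: [1, 4]

Answer: 4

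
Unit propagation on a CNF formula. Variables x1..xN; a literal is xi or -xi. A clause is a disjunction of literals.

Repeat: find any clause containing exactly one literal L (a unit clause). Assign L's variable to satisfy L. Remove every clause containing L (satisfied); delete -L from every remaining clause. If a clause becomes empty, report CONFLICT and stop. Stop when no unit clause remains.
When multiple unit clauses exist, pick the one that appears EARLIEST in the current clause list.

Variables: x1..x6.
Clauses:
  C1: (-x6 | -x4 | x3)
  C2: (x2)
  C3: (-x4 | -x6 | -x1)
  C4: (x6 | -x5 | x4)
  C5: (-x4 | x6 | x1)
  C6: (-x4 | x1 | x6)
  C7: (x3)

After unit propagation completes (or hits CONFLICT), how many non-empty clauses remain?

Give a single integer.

Answer: 4

Derivation:
unit clause [2] forces x2=T; simplify:
  satisfied 1 clause(s); 6 remain; assigned so far: [2]
unit clause [3] forces x3=T; simplify:
  satisfied 2 clause(s); 4 remain; assigned so far: [2, 3]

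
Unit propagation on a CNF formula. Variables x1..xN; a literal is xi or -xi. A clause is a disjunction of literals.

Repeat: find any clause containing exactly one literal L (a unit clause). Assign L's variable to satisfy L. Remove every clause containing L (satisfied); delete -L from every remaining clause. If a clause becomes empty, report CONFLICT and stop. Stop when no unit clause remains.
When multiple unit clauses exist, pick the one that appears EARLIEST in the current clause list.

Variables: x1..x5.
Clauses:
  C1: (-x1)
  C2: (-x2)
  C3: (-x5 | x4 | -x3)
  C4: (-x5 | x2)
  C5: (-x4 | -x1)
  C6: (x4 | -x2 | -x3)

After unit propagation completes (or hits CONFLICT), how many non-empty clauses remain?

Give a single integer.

unit clause [-1] forces x1=F; simplify:
  satisfied 2 clause(s); 4 remain; assigned so far: [1]
unit clause [-2] forces x2=F; simplify:
  drop 2 from [-5, 2] -> [-5]
  satisfied 2 clause(s); 2 remain; assigned so far: [1, 2]
unit clause [-5] forces x5=F; simplify:
  satisfied 2 clause(s); 0 remain; assigned so far: [1, 2, 5]

Answer: 0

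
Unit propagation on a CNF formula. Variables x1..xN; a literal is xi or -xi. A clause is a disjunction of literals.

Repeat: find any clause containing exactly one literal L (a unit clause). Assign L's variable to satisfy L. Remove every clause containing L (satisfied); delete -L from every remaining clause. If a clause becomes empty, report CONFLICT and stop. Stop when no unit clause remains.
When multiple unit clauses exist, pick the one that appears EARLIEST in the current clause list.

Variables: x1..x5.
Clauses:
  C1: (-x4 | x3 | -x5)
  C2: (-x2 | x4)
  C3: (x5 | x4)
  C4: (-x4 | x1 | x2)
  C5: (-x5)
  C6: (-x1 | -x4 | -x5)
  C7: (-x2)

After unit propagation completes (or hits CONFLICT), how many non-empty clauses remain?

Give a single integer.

Answer: 0

Derivation:
unit clause [-5] forces x5=F; simplify:
  drop 5 from [5, 4] -> [4]
  satisfied 3 clause(s); 4 remain; assigned so far: [5]
unit clause [4] forces x4=T; simplify:
  drop -4 from [-4, 1, 2] -> [1, 2]
  satisfied 2 clause(s); 2 remain; assigned so far: [4, 5]
unit clause [-2] forces x2=F; simplify:
  drop 2 from [1, 2] -> [1]
  satisfied 1 clause(s); 1 remain; assigned so far: [2, 4, 5]
unit clause [1] forces x1=T; simplify:
  satisfied 1 clause(s); 0 remain; assigned so far: [1, 2, 4, 5]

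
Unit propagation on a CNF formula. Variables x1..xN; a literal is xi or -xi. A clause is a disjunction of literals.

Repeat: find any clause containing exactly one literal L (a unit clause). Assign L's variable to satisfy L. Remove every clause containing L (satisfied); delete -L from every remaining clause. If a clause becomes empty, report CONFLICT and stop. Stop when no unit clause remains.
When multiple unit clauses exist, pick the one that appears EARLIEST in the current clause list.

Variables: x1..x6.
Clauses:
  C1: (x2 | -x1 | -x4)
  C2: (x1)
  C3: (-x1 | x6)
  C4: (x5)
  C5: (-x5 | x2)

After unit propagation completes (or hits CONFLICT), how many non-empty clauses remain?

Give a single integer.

unit clause [1] forces x1=T; simplify:
  drop -1 from [2, -1, -4] -> [2, -4]
  drop -1 from [-1, 6] -> [6]
  satisfied 1 clause(s); 4 remain; assigned so far: [1]
unit clause [6] forces x6=T; simplify:
  satisfied 1 clause(s); 3 remain; assigned so far: [1, 6]
unit clause [5] forces x5=T; simplify:
  drop -5 from [-5, 2] -> [2]
  satisfied 1 clause(s); 2 remain; assigned so far: [1, 5, 6]
unit clause [2] forces x2=T; simplify:
  satisfied 2 clause(s); 0 remain; assigned so far: [1, 2, 5, 6]

Answer: 0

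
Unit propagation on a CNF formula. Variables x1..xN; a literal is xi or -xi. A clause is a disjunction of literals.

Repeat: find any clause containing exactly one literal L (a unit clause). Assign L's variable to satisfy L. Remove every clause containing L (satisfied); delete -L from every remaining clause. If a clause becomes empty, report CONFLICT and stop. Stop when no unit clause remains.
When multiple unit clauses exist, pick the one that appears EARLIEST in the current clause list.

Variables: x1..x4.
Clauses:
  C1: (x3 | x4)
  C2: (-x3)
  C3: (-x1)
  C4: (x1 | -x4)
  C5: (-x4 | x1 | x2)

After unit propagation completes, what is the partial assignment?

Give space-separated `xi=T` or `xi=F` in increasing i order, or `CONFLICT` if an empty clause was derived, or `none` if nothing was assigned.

Answer: CONFLICT

Derivation:
unit clause [-3] forces x3=F; simplify:
  drop 3 from [3, 4] -> [4]
  satisfied 1 clause(s); 4 remain; assigned so far: [3]
unit clause [4] forces x4=T; simplify:
  drop -4 from [1, -4] -> [1]
  drop -4 from [-4, 1, 2] -> [1, 2]
  satisfied 1 clause(s); 3 remain; assigned so far: [3, 4]
unit clause [-1] forces x1=F; simplify:
  drop 1 from [1] -> [] (empty!)
  drop 1 from [1, 2] -> [2]
  satisfied 1 clause(s); 2 remain; assigned so far: [1, 3, 4]
CONFLICT (empty clause)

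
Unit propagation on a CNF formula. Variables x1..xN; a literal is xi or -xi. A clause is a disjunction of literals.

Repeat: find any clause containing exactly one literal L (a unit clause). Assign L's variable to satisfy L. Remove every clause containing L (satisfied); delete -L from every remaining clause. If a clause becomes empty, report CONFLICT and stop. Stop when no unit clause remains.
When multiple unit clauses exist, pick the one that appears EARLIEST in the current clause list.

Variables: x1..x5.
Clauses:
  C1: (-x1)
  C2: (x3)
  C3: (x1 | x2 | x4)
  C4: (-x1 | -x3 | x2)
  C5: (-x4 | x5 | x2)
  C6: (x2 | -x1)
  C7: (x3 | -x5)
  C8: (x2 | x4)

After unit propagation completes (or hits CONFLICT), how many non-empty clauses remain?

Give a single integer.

Answer: 3

Derivation:
unit clause [-1] forces x1=F; simplify:
  drop 1 from [1, 2, 4] -> [2, 4]
  satisfied 3 clause(s); 5 remain; assigned so far: [1]
unit clause [3] forces x3=T; simplify:
  satisfied 2 clause(s); 3 remain; assigned so far: [1, 3]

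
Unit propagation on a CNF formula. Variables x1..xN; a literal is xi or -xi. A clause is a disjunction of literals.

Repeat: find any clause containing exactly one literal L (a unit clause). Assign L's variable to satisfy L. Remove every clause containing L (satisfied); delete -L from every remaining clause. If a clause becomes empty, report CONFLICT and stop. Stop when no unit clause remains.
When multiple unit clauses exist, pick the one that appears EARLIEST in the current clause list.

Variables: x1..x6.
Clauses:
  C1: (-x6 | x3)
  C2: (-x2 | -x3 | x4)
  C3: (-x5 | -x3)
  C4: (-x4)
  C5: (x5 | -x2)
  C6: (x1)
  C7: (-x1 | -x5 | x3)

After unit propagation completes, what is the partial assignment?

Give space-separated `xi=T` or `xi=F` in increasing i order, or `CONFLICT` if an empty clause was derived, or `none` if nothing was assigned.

unit clause [-4] forces x4=F; simplify:
  drop 4 from [-2, -3, 4] -> [-2, -3]
  satisfied 1 clause(s); 6 remain; assigned so far: [4]
unit clause [1] forces x1=T; simplify:
  drop -1 from [-1, -5, 3] -> [-5, 3]
  satisfied 1 clause(s); 5 remain; assigned so far: [1, 4]

Answer: x1=T x4=F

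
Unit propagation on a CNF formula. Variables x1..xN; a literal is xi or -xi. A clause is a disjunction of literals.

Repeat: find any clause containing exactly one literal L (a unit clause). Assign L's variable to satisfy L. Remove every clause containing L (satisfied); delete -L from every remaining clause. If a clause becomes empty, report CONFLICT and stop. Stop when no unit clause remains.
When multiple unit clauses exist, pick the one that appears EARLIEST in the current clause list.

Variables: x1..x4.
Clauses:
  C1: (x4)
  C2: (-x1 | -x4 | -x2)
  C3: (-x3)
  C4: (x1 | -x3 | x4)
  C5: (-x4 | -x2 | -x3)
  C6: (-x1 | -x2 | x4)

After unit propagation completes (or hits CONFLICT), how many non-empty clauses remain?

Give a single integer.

unit clause [4] forces x4=T; simplify:
  drop -4 from [-1, -4, -2] -> [-1, -2]
  drop -4 from [-4, -2, -3] -> [-2, -3]
  satisfied 3 clause(s); 3 remain; assigned so far: [4]
unit clause [-3] forces x3=F; simplify:
  satisfied 2 clause(s); 1 remain; assigned so far: [3, 4]

Answer: 1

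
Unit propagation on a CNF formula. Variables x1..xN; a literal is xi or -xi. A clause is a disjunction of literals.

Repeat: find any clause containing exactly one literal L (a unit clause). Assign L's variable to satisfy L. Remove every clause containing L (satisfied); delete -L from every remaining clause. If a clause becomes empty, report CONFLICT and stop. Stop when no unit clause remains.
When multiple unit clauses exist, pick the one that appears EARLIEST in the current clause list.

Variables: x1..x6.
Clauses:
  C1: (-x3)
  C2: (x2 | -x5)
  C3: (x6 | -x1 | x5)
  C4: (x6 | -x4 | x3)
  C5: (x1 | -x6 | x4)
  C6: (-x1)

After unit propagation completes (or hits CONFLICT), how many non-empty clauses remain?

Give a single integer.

Answer: 3

Derivation:
unit clause [-3] forces x3=F; simplify:
  drop 3 from [6, -4, 3] -> [6, -4]
  satisfied 1 clause(s); 5 remain; assigned so far: [3]
unit clause [-1] forces x1=F; simplify:
  drop 1 from [1, -6, 4] -> [-6, 4]
  satisfied 2 clause(s); 3 remain; assigned so far: [1, 3]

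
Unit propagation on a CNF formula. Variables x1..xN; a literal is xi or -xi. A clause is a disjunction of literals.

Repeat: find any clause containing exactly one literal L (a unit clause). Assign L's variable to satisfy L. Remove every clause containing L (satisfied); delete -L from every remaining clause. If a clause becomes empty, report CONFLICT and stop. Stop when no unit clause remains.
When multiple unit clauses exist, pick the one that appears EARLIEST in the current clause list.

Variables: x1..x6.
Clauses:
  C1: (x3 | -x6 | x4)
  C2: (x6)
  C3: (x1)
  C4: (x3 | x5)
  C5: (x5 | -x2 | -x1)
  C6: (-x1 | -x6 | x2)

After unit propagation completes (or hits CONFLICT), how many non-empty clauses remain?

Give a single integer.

unit clause [6] forces x6=T; simplify:
  drop -6 from [3, -6, 4] -> [3, 4]
  drop -6 from [-1, -6, 2] -> [-1, 2]
  satisfied 1 clause(s); 5 remain; assigned so far: [6]
unit clause [1] forces x1=T; simplify:
  drop -1 from [5, -2, -1] -> [5, -2]
  drop -1 from [-1, 2] -> [2]
  satisfied 1 clause(s); 4 remain; assigned so far: [1, 6]
unit clause [2] forces x2=T; simplify:
  drop -2 from [5, -2] -> [5]
  satisfied 1 clause(s); 3 remain; assigned so far: [1, 2, 6]
unit clause [5] forces x5=T; simplify:
  satisfied 2 clause(s); 1 remain; assigned so far: [1, 2, 5, 6]

Answer: 1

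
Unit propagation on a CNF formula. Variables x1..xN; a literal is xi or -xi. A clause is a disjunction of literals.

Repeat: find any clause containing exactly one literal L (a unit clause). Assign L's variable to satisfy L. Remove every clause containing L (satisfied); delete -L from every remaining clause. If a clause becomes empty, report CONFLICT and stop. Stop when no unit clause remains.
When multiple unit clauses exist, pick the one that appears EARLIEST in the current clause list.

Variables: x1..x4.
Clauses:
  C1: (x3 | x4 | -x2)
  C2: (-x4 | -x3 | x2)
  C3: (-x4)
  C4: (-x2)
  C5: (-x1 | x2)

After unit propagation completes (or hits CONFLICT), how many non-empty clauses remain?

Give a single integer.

Answer: 0

Derivation:
unit clause [-4] forces x4=F; simplify:
  drop 4 from [3, 4, -2] -> [3, -2]
  satisfied 2 clause(s); 3 remain; assigned so far: [4]
unit clause [-2] forces x2=F; simplify:
  drop 2 from [-1, 2] -> [-1]
  satisfied 2 clause(s); 1 remain; assigned so far: [2, 4]
unit clause [-1] forces x1=F; simplify:
  satisfied 1 clause(s); 0 remain; assigned so far: [1, 2, 4]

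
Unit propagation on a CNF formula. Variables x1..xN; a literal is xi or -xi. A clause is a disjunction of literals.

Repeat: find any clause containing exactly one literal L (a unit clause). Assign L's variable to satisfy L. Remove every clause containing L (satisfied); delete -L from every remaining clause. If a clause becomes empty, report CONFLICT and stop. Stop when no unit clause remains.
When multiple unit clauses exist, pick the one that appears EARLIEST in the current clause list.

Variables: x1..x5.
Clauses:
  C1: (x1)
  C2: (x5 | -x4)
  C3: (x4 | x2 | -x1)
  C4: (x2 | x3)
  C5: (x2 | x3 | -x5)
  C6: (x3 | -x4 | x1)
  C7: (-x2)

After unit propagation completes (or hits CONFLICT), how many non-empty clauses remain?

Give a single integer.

Answer: 0

Derivation:
unit clause [1] forces x1=T; simplify:
  drop -1 from [4, 2, -1] -> [4, 2]
  satisfied 2 clause(s); 5 remain; assigned so far: [1]
unit clause [-2] forces x2=F; simplify:
  drop 2 from [4, 2] -> [4]
  drop 2 from [2, 3] -> [3]
  drop 2 from [2, 3, -5] -> [3, -5]
  satisfied 1 clause(s); 4 remain; assigned so far: [1, 2]
unit clause [4] forces x4=T; simplify:
  drop -4 from [5, -4] -> [5]
  satisfied 1 clause(s); 3 remain; assigned so far: [1, 2, 4]
unit clause [5] forces x5=T; simplify:
  drop -5 from [3, -5] -> [3]
  satisfied 1 clause(s); 2 remain; assigned so far: [1, 2, 4, 5]
unit clause [3] forces x3=T; simplify:
  satisfied 2 clause(s); 0 remain; assigned so far: [1, 2, 3, 4, 5]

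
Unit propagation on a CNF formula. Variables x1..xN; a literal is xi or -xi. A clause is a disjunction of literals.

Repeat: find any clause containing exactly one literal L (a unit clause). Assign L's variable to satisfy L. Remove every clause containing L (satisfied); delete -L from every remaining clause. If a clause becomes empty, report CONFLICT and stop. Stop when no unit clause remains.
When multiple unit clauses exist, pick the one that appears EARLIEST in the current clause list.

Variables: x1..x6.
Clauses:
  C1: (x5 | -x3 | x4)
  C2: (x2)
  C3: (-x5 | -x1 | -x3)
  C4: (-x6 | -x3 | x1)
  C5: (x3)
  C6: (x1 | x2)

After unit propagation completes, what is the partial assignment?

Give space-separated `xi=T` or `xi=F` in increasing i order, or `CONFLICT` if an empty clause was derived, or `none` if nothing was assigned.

unit clause [2] forces x2=T; simplify:
  satisfied 2 clause(s); 4 remain; assigned so far: [2]
unit clause [3] forces x3=T; simplify:
  drop -3 from [5, -3, 4] -> [5, 4]
  drop -3 from [-5, -1, -3] -> [-5, -1]
  drop -3 from [-6, -3, 1] -> [-6, 1]
  satisfied 1 clause(s); 3 remain; assigned so far: [2, 3]

Answer: x2=T x3=T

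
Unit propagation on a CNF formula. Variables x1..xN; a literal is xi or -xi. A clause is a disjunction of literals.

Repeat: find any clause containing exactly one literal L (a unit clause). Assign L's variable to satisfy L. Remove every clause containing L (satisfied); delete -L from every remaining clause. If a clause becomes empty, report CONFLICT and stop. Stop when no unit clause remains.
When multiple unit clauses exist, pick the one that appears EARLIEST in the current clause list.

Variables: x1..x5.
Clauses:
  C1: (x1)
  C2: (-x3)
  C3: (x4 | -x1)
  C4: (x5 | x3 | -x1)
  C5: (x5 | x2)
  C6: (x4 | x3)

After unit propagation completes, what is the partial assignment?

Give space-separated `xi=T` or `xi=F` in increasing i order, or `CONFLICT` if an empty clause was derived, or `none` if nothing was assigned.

Answer: x1=T x3=F x4=T x5=T

Derivation:
unit clause [1] forces x1=T; simplify:
  drop -1 from [4, -1] -> [4]
  drop -1 from [5, 3, -1] -> [5, 3]
  satisfied 1 clause(s); 5 remain; assigned so far: [1]
unit clause [-3] forces x3=F; simplify:
  drop 3 from [5, 3] -> [5]
  drop 3 from [4, 3] -> [4]
  satisfied 1 clause(s); 4 remain; assigned so far: [1, 3]
unit clause [4] forces x4=T; simplify:
  satisfied 2 clause(s); 2 remain; assigned so far: [1, 3, 4]
unit clause [5] forces x5=T; simplify:
  satisfied 2 clause(s); 0 remain; assigned so far: [1, 3, 4, 5]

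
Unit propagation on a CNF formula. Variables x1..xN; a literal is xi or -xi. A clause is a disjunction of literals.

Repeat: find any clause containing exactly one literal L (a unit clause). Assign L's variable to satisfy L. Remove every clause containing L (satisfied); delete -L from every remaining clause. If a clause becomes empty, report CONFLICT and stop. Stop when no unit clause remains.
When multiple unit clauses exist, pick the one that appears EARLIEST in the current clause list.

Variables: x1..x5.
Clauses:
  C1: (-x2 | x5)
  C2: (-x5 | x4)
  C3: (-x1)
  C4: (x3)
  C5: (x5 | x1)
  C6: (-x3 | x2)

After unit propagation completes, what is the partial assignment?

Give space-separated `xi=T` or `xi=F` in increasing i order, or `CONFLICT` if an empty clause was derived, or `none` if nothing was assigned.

unit clause [-1] forces x1=F; simplify:
  drop 1 from [5, 1] -> [5]
  satisfied 1 clause(s); 5 remain; assigned so far: [1]
unit clause [3] forces x3=T; simplify:
  drop -3 from [-3, 2] -> [2]
  satisfied 1 clause(s); 4 remain; assigned so far: [1, 3]
unit clause [5] forces x5=T; simplify:
  drop -5 from [-5, 4] -> [4]
  satisfied 2 clause(s); 2 remain; assigned so far: [1, 3, 5]
unit clause [4] forces x4=T; simplify:
  satisfied 1 clause(s); 1 remain; assigned so far: [1, 3, 4, 5]
unit clause [2] forces x2=T; simplify:
  satisfied 1 clause(s); 0 remain; assigned so far: [1, 2, 3, 4, 5]

Answer: x1=F x2=T x3=T x4=T x5=T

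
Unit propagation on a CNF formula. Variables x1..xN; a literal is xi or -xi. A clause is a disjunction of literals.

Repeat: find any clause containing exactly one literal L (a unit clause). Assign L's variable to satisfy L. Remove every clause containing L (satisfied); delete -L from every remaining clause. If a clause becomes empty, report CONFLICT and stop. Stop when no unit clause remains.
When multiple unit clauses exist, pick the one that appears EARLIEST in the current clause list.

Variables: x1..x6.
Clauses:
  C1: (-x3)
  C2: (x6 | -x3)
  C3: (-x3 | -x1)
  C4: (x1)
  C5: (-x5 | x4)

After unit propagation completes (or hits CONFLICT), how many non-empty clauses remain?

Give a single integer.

unit clause [-3] forces x3=F; simplify:
  satisfied 3 clause(s); 2 remain; assigned so far: [3]
unit clause [1] forces x1=T; simplify:
  satisfied 1 clause(s); 1 remain; assigned so far: [1, 3]

Answer: 1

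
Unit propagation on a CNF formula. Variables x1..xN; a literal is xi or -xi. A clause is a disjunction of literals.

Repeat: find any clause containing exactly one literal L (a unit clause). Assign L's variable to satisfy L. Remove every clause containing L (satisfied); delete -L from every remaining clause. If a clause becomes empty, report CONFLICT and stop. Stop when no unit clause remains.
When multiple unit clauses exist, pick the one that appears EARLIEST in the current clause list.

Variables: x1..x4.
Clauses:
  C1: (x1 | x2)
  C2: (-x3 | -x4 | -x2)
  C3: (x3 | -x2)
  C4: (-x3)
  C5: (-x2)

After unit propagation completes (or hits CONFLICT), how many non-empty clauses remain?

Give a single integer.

unit clause [-3] forces x3=F; simplify:
  drop 3 from [3, -2] -> [-2]
  satisfied 2 clause(s); 3 remain; assigned so far: [3]
unit clause [-2] forces x2=F; simplify:
  drop 2 from [1, 2] -> [1]
  satisfied 2 clause(s); 1 remain; assigned so far: [2, 3]
unit clause [1] forces x1=T; simplify:
  satisfied 1 clause(s); 0 remain; assigned so far: [1, 2, 3]

Answer: 0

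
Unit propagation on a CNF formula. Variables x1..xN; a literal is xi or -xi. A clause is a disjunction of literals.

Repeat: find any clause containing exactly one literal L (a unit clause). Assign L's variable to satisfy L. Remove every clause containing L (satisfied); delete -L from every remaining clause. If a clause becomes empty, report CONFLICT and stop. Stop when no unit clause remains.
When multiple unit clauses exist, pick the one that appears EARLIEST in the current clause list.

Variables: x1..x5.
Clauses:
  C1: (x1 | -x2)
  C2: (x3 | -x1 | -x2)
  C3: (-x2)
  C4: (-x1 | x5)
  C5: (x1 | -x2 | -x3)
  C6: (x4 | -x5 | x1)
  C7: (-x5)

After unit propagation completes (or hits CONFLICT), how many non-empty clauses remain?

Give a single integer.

Answer: 0

Derivation:
unit clause [-2] forces x2=F; simplify:
  satisfied 4 clause(s); 3 remain; assigned so far: [2]
unit clause [-5] forces x5=F; simplify:
  drop 5 from [-1, 5] -> [-1]
  satisfied 2 clause(s); 1 remain; assigned so far: [2, 5]
unit clause [-1] forces x1=F; simplify:
  satisfied 1 clause(s); 0 remain; assigned so far: [1, 2, 5]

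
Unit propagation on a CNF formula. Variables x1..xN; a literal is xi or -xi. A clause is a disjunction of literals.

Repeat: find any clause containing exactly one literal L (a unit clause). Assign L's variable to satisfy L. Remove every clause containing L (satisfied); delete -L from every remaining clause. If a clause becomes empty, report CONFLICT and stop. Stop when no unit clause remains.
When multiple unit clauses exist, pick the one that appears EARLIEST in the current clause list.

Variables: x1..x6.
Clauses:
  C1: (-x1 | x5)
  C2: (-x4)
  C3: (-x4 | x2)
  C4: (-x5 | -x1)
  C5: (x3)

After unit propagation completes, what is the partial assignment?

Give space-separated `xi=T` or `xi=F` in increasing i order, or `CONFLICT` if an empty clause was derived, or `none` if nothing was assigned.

Answer: x3=T x4=F

Derivation:
unit clause [-4] forces x4=F; simplify:
  satisfied 2 clause(s); 3 remain; assigned so far: [4]
unit clause [3] forces x3=T; simplify:
  satisfied 1 clause(s); 2 remain; assigned so far: [3, 4]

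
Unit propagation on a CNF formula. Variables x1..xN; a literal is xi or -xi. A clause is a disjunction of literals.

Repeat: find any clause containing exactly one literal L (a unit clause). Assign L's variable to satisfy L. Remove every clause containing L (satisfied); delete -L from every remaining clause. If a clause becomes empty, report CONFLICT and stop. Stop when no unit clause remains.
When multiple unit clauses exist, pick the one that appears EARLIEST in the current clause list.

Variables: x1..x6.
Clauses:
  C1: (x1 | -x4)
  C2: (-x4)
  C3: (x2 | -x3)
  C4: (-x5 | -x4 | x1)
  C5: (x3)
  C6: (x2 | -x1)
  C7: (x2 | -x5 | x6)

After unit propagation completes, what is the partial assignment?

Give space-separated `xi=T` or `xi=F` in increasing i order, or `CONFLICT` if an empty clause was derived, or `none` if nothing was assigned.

unit clause [-4] forces x4=F; simplify:
  satisfied 3 clause(s); 4 remain; assigned so far: [4]
unit clause [3] forces x3=T; simplify:
  drop -3 from [2, -3] -> [2]
  satisfied 1 clause(s); 3 remain; assigned so far: [3, 4]
unit clause [2] forces x2=T; simplify:
  satisfied 3 clause(s); 0 remain; assigned so far: [2, 3, 4]

Answer: x2=T x3=T x4=F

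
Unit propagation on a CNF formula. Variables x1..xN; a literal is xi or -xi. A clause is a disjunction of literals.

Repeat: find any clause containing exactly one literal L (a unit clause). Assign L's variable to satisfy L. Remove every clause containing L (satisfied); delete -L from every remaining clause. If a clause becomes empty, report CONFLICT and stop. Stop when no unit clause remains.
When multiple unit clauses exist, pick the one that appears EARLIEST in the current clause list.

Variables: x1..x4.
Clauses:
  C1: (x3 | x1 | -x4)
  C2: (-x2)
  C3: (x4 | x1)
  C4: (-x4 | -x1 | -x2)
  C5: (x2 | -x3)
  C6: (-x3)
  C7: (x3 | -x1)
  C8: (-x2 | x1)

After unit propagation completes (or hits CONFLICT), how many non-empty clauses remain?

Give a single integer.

unit clause [-2] forces x2=F; simplify:
  drop 2 from [2, -3] -> [-3]
  satisfied 3 clause(s); 5 remain; assigned so far: [2]
unit clause [-3] forces x3=F; simplify:
  drop 3 from [3, 1, -4] -> [1, -4]
  drop 3 from [3, -1] -> [-1]
  satisfied 2 clause(s); 3 remain; assigned so far: [2, 3]
unit clause [-1] forces x1=F; simplify:
  drop 1 from [1, -4] -> [-4]
  drop 1 from [4, 1] -> [4]
  satisfied 1 clause(s); 2 remain; assigned so far: [1, 2, 3]
unit clause [-4] forces x4=F; simplify:
  drop 4 from [4] -> [] (empty!)
  satisfied 1 clause(s); 1 remain; assigned so far: [1, 2, 3, 4]
CONFLICT (empty clause)

Answer: 0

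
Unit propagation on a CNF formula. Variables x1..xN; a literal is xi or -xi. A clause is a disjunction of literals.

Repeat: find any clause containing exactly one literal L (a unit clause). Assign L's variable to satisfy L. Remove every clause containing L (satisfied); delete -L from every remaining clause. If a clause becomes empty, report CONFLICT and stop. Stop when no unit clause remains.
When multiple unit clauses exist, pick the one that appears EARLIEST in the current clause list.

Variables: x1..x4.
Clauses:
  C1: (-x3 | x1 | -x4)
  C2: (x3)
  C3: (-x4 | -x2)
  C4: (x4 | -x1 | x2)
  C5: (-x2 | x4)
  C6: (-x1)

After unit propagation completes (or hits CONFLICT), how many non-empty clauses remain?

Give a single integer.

Answer: 0

Derivation:
unit clause [3] forces x3=T; simplify:
  drop -3 from [-3, 1, -4] -> [1, -4]
  satisfied 1 clause(s); 5 remain; assigned so far: [3]
unit clause [-1] forces x1=F; simplify:
  drop 1 from [1, -4] -> [-4]
  satisfied 2 clause(s); 3 remain; assigned so far: [1, 3]
unit clause [-4] forces x4=F; simplify:
  drop 4 from [-2, 4] -> [-2]
  satisfied 2 clause(s); 1 remain; assigned so far: [1, 3, 4]
unit clause [-2] forces x2=F; simplify:
  satisfied 1 clause(s); 0 remain; assigned so far: [1, 2, 3, 4]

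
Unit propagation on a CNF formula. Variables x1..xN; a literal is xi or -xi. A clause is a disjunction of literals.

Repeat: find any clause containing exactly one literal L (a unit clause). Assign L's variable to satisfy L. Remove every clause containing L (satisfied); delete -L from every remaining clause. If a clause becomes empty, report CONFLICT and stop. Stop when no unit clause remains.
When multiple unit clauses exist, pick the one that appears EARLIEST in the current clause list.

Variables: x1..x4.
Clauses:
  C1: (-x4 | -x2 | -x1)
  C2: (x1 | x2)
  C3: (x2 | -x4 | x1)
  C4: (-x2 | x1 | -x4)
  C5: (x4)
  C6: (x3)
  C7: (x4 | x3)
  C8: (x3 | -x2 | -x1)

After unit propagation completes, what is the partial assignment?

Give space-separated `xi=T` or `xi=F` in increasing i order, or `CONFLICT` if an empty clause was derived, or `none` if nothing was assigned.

unit clause [4] forces x4=T; simplify:
  drop -4 from [-4, -2, -1] -> [-2, -1]
  drop -4 from [2, -4, 1] -> [2, 1]
  drop -4 from [-2, 1, -4] -> [-2, 1]
  satisfied 2 clause(s); 6 remain; assigned so far: [4]
unit clause [3] forces x3=T; simplify:
  satisfied 2 clause(s); 4 remain; assigned so far: [3, 4]

Answer: x3=T x4=T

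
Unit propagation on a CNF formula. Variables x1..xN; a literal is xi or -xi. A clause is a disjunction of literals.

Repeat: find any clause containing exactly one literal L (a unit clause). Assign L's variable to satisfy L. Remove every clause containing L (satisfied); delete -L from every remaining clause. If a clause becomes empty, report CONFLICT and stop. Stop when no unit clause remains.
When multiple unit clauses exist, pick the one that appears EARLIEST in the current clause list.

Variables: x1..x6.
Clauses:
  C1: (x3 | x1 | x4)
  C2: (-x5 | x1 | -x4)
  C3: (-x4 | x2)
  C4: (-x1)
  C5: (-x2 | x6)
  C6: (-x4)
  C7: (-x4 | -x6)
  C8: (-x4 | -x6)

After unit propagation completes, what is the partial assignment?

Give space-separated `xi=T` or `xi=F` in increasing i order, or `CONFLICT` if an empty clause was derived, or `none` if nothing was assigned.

Answer: x1=F x3=T x4=F

Derivation:
unit clause [-1] forces x1=F; simplify:
  drop 1 from [3, 1, 4] -> [3, 4]
  drop 1 from [-5, 1, -4] -> [-5, -4]
  satisfied 1 clause(s); 7 remain; assigned so far: [1]
unit clause [-4] forces x4=F; simplify:
  drop 4 from [3, 4] -> [3]
  satisfied 5 clause(s); 2 remain; assigned so far: [1, 4]
unit clause [3] forces x3=T; simplify:
  satisfied 1 clause(s); 1 remain; assigned so far: [1, 3, 4]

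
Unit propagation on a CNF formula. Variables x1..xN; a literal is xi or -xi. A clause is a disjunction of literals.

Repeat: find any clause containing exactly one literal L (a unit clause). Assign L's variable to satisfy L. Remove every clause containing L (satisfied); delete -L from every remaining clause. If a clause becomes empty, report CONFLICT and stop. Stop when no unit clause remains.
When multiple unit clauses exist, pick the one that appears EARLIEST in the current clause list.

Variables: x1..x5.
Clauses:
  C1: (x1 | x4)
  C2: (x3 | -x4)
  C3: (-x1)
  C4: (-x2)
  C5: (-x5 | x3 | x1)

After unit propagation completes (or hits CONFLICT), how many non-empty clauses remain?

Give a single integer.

Answer: 0

Derivation:
unit clause [-1] forces x1=F; simplify:
  drop 1 from [1, 4] -> [4]
  drop 1 from [-5, 3, 1] -> [-5, 3]
  satisfied 1 clause(s); 4 remain; assigned so far: [1]
unit clause [4] forces x4=T; simplify:
  drop -4 from [3, -4] -> [3]
  satisfied 1 clause(s); 3 remain; assigned so far: [1, 4]
unit clause [3] forces x3=T; simplify:
  satisfied 2 clause(s); 1 remain; assigned so far: [1, 3, 4]
unit clause [-2] forces x2=F; simplify:
  satisfied 1 clause(s); 0 remain; assigned so far: [1, 2, 3, 4]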